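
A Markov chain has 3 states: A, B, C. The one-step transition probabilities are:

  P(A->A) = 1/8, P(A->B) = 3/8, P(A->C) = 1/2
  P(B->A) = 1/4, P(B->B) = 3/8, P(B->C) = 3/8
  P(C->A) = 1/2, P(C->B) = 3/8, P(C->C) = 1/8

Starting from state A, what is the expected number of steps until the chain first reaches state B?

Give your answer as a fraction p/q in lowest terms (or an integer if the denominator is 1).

Let h_i = expected steps to first reach B from state i.
Boundary: h_B = 0.
First-step equations for the other states:
  h_A = 1 + 1/8*h_A + 3/8*h_B + 1/2*h_C
  h_C = 1 + 1/2*h_A + 3/8*h_B + 1/8*h_C

Substituting h_B = 0 and rearranging gives the linear system (I - Q) h = 1:
  [7/8, -1/2] . (h_A, h_C) = 1
  [-1/2, 7/8] . (h_A, h_C) = 1

Solving yields:
  h_A = 8/3
  h_C = 8/3

Starting state is A, so the expected hitting time is h_A = 8/3.

Answer: 8/3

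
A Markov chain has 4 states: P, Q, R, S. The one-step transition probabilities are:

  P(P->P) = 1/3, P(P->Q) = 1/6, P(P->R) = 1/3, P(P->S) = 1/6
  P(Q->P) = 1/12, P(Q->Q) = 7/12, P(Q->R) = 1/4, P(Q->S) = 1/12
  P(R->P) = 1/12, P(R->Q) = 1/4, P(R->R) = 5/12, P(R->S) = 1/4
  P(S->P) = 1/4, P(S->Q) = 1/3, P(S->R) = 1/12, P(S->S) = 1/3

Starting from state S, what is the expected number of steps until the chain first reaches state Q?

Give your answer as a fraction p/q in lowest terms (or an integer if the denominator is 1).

Answer: 47/13

Derivation:
Let h_i = expected steps to first reach Q from state i.
Boundary: h_Q = 0.
First-step equations for the other states:
  h_P = 1 + 1/3*h_P + 1/6*h_Q + 1/3*h_R + 1/6*h_S
  h_R = 1 + 1/12*h_P + 1/4*h_Q + 5/12*h_R + 1/4*h_S
  h_S = 1 + 1/4*h_P + 1/3*h_Q + 1/12*h_R + 1/3*h_S

Substituting h_Q = 0 and rearranging gives the linear system (I - Q) h = 1:
  [2/3, -1/3, -1/6] . (h_P, h_R, h_S) = 1
  [-1/12, 7/12, -1/4] . (h_P, h_R, h_S) = 1
  [-1/4, -1/12, 2/3] . (h_P, h_R, h_S) = 1

Solving yields:
  h_P = 113/26
  h_R = 101/26
  h_S = 47/13

Starting state is S, so the expected hitting time is h_S = 47/13.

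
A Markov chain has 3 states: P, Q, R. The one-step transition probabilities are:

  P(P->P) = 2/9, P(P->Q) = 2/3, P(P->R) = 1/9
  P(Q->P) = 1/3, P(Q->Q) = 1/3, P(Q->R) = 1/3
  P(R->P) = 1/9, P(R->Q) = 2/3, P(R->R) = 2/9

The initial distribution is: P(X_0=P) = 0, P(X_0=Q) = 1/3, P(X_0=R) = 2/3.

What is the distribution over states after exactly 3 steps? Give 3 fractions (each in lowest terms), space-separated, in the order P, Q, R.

Propagating the distribution step by step (d_{t+1} = d_t * P):
d_0 = (P=0, Q=1/3, R=2/3)
  d_1[P] = 0*2/9 + 1/3*1/3 + 2/3*1/9 = 5/27
  d_1[Q] = 0*2/3 + 1/3*1/3 + 2/3*2/3 = 5/9
  d_1[R] = 0*1/9 + 1/3*1/3 + 2/3*2/9 = 7/27
d_1 = (P=5/27, Q=5/9, R=7/27)
  d_2[P] = 5/27*2/9 + 5/9*1/3 + 7/27*1/9 = 62/243
  d_2[Q] = 5/27*2/3 + 5/9*1/3 + 7/27*2/3 = 13/27
  d_2[R] = 5/27*1/9 + 5/9*1/3 + 7/27*2/9 = 64/243
d_2 = (P=62/243, Q=13/27, R=64/243)
  d_3[P] = 62/243*2/9 + 13/27*1/3 + 64/243*1/9 = 539/2187
  d_3[Q] = 62/243*2/3 + 13/27*1/3 + 64/243*2/3 = 41/81
  d_3[R] = 62/243*1/9 + 13/27*1/3 + 64/243*2/9 = 541/2187
d_3 = (P=539/2187, Q=41/81, R=541/2187)

Answer: 539/2187 41/81 541/2187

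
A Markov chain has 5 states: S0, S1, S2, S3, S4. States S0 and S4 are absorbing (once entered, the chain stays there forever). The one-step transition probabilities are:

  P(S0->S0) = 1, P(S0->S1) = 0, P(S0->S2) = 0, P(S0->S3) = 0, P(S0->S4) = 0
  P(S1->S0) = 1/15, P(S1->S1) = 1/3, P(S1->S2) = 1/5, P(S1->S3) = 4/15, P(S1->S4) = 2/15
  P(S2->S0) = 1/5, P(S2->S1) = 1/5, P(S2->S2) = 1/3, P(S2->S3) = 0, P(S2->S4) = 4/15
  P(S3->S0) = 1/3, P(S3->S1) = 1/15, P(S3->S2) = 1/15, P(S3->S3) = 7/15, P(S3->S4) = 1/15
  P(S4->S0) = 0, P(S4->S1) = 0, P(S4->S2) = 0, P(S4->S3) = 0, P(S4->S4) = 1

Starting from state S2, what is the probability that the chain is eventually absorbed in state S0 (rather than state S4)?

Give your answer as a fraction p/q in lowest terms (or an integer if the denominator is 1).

Let a_i = P(absorbed in S0 | start in state i).
Boundary conditions: a_S0 = 1, a_S4 = 0.
For each transient state i, a_i = sum_j P(i->j) * a_j:
  a_S1 = 1/15*a_S0 + 1/3*a_S1 + 1/5*a_S2 + 4/15*a_S3 + 2/15*a_S4
  a_S2 = 1/5*a_S0 + 1/5*a_S1 + 1/3*a_S2 + 0*a_S3 + 4/15*a_S4
  a_S3 = 1/3*a_S0 + 1/15*a_S1 + 1/15*a_S2 + 7/15*a_S3 + 1/15*a_S4

Substituting a_S0 = 1 and a_S4 = 0, rearrange to (I - Q) a = r where r[i] = P(i -> S0):
  [2/3, -1/5, -4/15] . (a_S1, a_S2, a_S3) = 1/15
  [-1/5, 2/3, 0] . (a_S1, a_S2, a_S3) = 1/5
  [-1/15, -1/15, 8/15] . (a_S1, a_S2, a_S3) = 1/3

Solving yields:
  a_S1 = 7/13
  a_S2 = 6/13
  a_S3 = 3/4

Starting state is S2, so the absorption probability is a_S2 = 6/13.

Answer: 6/13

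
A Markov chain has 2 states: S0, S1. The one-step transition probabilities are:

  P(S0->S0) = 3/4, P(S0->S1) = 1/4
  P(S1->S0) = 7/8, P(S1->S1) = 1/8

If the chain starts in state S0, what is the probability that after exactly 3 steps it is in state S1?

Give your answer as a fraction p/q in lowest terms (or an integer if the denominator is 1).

Computing P^3 by repeated multiplication:
P^1 =
  S0: [3/4, 1/4]
  S1: [7/8, 1/8]
P^2 =
  S0: [25/32, 7/32]
  S1: [49/64, 15/64]
P^3 =
  S0: [199/256, 57/256]
  S1: [399/512, 113/512]

(P^3)[S0 -> S1] = 57/256

Answer: 57/256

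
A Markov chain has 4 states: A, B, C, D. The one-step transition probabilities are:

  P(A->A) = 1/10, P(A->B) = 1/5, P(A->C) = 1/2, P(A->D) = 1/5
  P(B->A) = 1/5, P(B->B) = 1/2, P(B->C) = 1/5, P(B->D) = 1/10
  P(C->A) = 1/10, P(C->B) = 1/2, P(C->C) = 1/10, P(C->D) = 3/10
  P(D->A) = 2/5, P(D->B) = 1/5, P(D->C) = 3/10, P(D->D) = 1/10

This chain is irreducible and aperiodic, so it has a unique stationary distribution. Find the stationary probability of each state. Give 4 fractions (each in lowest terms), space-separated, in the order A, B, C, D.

The stationary distribution satisfies pi = pi * P, i.e.:
  pi_A = 1/10*pi_A + 1/5*pi_B + 1/10*pi_C + 2/5*pi_D
  pi_B = 1/5*pi_A + 1/2*pi_B + 1/2*pi_C + 1/5*pi_D
  pi_C = 1/2*pi_A + 1/5*pi_B + 1/10*pi_C + 3/10*pi_D
  pi_D = 1/5*pi_A + 1/10*pi_B + 3/10*pi_C + 1/10*pi_D
with normalization: pi_A + pi_B + pi_C + pi_D = 1.

Using the first 3 balance equations plus normalization, the linear system A*pi = b is:
  [-9/10, 1/5, 1/10, 2/5] . pi = 0
  [1/5, -1/2, 1/2, 1/5] . pi = 0
  [1/2, 1/5, -9/10, 3/10] . pi = 0
  [1, 1, 1, 1] . pi = 1

Solving yields:
  pi_A = 15/79
  pi_B = 31/79
  pi_C = 59/237
  pi_D = 40/237

Verification (pi * P):
  15/79*1/10 + 31/79*1/5 + 59/237*1/10 + 40/237*2/5 = 15/79 = pi_A  (ok)
  15/79*1/5 + 31/79*1/2 + 59/237*1/2 + 40/237*1/5 = 31/79 = pi_B  (ok)
  15/79*1/2 + 31/79*1/5 + 59/237*1/10 + 40/237*3/10 = 59/237 = pi_C  (ok)
  15/79*1/5 + 31/79*1/10 + 59/237*3/10 + 40/237*1/10 = 40/237 = pi_D  (ok)

Answer: 15/79 31/79 59/237 40/237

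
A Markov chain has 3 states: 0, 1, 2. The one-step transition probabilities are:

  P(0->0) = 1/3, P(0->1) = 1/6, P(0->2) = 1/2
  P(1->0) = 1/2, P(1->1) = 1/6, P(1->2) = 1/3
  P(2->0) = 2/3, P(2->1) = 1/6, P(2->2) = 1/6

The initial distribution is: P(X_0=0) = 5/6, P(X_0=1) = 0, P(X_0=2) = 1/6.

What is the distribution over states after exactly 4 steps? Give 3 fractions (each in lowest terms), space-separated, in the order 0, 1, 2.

Answer: 469/972 1/6 341/972

Derivation:
Propagating the distribution step by step (d_{t+1} = d_t * P):
d_0 = (0=5/6, 1=0, 2=1/6)
  d_1[0] = 5/6*1/3 + 0*1/2 + 1/6*2/3 = 7/18
  d_1[1] = 5/6*1/6 + 0*1/6 + 1/6*1/6 = 1/6
  d_1[2] = 5/6*1/2 + 0*1/3 + 1/6*1/6 = 4/9
d_1 = (0=7/18, 1=1/6, 2=4/9)
  d_2[0] = 7/18*1/3 + 1/6*1/2 + 4/9*2/3 = 55/108
  d_2[1] = 7/18*1/6 + 1/6*1/6 + 4/9*1/6 = 1/6
  d_2[2] = 7/18*1/2 + 1/6*1/3 + 4/9*1/6 = 35/108
d_2 = (0=55/108, 1=1/6, 2=35/108)
  d_3[0] = 55/108*1/3 + 1/6*1/2 + 35/108*2/3 = 38/81
  d_3[1] = 55/108*1/6 + 1/6*1/6 + 35/108*1/6 = 1/6
  d_3[2] = 55/108*1/2 + 1/6*1/3 + 35/108*1/6 = 59/162
d_3 = (0=38/81, 1=1/6, 2=59/162)
  d_4[0] = 38/81*1/3 + 1/6*1/2 + 59/162*2/3 = 469/972
  d_4[1] = 38/81*1/6 + 1/6*1/6 + 59/162*1/6 = 1/6
  d_4[2] = 38/81*1/2 + 1/6*1/3 + 59/162*1/6 = 341/972
d_4 = (0=469/972, 1=1/6, 2=341/972)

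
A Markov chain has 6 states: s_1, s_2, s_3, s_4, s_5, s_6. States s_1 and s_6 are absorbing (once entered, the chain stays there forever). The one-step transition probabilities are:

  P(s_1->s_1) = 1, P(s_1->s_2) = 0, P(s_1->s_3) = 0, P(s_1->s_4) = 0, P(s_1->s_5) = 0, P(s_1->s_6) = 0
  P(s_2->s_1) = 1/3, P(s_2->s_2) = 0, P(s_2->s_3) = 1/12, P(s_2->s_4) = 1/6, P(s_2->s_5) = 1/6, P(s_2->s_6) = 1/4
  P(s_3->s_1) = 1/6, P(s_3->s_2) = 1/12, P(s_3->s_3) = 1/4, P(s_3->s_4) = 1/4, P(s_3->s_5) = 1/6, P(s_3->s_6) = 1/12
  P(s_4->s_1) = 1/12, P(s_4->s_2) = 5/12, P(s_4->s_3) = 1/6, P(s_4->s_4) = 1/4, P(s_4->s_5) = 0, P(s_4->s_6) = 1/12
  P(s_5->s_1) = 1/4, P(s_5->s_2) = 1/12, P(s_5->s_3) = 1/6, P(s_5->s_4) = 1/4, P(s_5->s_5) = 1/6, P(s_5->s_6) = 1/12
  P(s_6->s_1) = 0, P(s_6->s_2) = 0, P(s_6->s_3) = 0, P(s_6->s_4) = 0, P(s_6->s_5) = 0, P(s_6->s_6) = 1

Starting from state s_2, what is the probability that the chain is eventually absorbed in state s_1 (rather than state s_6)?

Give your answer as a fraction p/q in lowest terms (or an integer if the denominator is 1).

Answer: 1983/3350

Derivation:
Let a_i = P(absorbed in s_1 | start in state i).
Boundary conditions: a_s_1 = 1, a_s_6 = 0.
For each transient state i, a_i = sum_j P(i->j) * a_j:
  a_s_2 = 1/3*a_s_1 + 0*a_s_2 + 1/12*a_s_3 + 1/6*a_s_4 + 1/6*a_s_5 + 1/4*a_s_6
  a_s_3 = 1/6*a_s_1 + 1/12*a_s_2 + 1/4*a_s_3 + 1/4*a_s_4 + 1/6*a_s_5 + 1/12*a_s_6
  a_s_4 = 1/12*a_s_1 + 5/12*a_s_2 + 1/6*a_s_3 + 1/4*a_s_4 + 0*a_s_5 + 1/12*a_s_6
  a_s_5 = 1/4*a_s_1 + 1/12*a_s_2 + 1/6*a_s_3 + 1/4*a_s_4 + 1/6*a_s_5 + 1/12*a_s_6

Substituting a_s_1 = 1 and a_s_6 = 0, rearrange to (I - Q) a = r where r[i] = P(i -> s_1):
  [1, -1/12, -1/6, -1/6] . (a_s_2, a_s_3, a_s_4, a_s_5) = 1/3
  [-1/12, 3/4, -1/4, -1/6] . (a_s_2, a_s_3, a_s_4, a_s_5) = 1/6
  [-5/12, -1/6, 3/4, 0] . (a_s_2, a_s_3, a_s_4, a_s_5) = 1/12
  [-1/12, -1/6, -1/4, 5/6] . (a_s_2, a_s_3, a_s_4, a_s_5) = 1/4

Solving yields:
  a_s_2 = 1983/3350
  a_s_3 = 1051/1675
  a_s_4 = 1941/3350
  a_s_5 = 1103/1675

Starting state is s_2, so the absorption probability is a_s_2 = 1983/3350.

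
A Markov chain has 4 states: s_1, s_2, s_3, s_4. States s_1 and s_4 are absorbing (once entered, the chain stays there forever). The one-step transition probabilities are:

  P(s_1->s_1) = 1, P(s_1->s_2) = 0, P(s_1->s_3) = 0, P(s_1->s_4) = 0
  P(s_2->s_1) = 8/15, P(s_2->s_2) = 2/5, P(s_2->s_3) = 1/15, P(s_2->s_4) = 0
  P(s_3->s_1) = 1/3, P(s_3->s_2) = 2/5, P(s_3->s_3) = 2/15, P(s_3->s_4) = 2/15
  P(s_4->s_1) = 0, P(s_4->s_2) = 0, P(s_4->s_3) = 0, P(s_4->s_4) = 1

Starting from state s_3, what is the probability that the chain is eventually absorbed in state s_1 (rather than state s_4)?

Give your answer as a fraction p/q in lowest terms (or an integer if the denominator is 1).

Answer: 31/37

Derivation:
Let a_i = P(absorbed in s_1 | start in state i).
Boundary conditions: a_s_1 = 1, a_s_4 = 0.
For each transient state i, a_i = sum_j P(i->j) * a_j:
  a_s_2 = 8/15*a_s_1 + 2/5*a_s_2 + 1/15*a_s_3 + 0*a_s_4
  a_s_3 = 1/3*a_s_1 + 2/5*a_s_2 + 2/15*a_s_3 + 2/15*a_s_4

Substituting a_s_1 = 1 and a_s_4 = 0, rearrange to (I - Q) a = r where r[i] = P(i -> s_1):
  [3/5, -1/15] . (a_s_2, a_s_3) = 8/15
  [-2/5, 13/15] . (a_s_2, a_s_3) = 1/3

Solving yields:
  a_s_2 = 109/111
  a_s_3 = 31/37

Starting state is s_3, so the absorption probability is a_s_3 = 31/37.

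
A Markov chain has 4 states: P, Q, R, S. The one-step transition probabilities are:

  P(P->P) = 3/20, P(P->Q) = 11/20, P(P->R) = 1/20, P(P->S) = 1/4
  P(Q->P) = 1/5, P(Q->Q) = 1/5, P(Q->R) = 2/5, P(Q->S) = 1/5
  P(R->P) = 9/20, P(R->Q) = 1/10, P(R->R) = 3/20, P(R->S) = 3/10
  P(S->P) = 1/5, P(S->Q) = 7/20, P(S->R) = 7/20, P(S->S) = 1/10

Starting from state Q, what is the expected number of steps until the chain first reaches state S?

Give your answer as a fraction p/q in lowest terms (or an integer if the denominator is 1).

Let h_i = expected steps to first reach S from state i.
Boundary: h_S = 0.
First-step equations for the other states:
  h_P = 1 + 3/20*h_P + 11/20*h_Q + 1/20*h_R + 1/4*h_S
  h_Q = 1 + 1/5*h_P + 1/5*h_Q + 2/5*h_R + 1/5*h_S
  h_R = 1 + 9/20*h_P + 1/10*h_Q + 3/20*h_R + 3/10*h_S

Substituting h_S = 0 and rearranging gives the linear system (I - Q) h = 1:
  [17/20, -11/20, -1/20] . (h_P, h_Q, h_R) = 1
  [-1/5, 4/5, -2/5] . (h_P, h_Q, h_R) = 1
  [-9/20, -1/10, 17/20] . (h_P, h_Q, h_R) = 1

Solving yields:
  h_P = 549/133
  h_Q = 80/19
  h_R = 27/7

Starting state is Q, so the expected hitting time is h_Q = 80/19.

Answer: 80/19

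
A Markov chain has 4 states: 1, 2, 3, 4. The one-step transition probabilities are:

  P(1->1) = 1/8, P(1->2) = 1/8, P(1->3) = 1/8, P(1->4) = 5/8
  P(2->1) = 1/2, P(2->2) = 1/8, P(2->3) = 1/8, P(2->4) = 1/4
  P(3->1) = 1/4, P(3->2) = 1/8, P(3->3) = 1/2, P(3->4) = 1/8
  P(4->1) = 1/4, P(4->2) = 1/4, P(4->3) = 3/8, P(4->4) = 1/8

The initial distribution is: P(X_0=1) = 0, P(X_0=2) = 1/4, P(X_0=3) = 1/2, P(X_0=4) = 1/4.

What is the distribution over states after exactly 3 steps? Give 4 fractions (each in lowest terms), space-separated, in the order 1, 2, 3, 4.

Answer: 261/1024 333/2048 161/512 549/2048

Derivation:
Propagating the distribution step by step (d_{t+1} = d_t * P):
d_0 = (1=0, 2=1/4, 3=1/2, 4=1/4)
  d_1[1] = 0*1/8 + 1/4*1/2 + 1/2*1/4 + 1/4*1/4 = 5/16
  d_1[2] = 0*1/8 + 1/4*1/8 + 1/2*1/8 + 1/4*1/4 = 5/32
  d_1[3] = 0*1/8 + 1/4*1/8 + 1/2*1/2 + 1/4*3/8 = 3/8
  d_1[4] = 0*5/8 + 1/4*1/4 + 1/2*1/8 + 1/4*1/8 = 5/32
d_1 = (1=5/16, 2=5/32, 3=3/8, 4=5/32)
  d_2[1] = 5/16*1/8 + 5/32*1/2 + 3/8*1/4 + 5/32*1/4 = 1/4
  d_2[2] = 5/16*1/8 + 5/32*1/8 + 3/8*1/8 + 5/32*1/4 = 37/256
  d_2[3] = 5/16*1/8 + 5/32*1/8 + 3/8*1/2 + 5/32*3/8 = 39/128
  d_2[4] = 5/16*5/8 + 5/32*1/4 + 3/8*1/8 + 5/32*1/8 = 77/256
d_2 = (1=1/4, 2=37/256, 3=39/128, 4=77/256)
  d_3[1] = 1/4*1/8 + 37/256*1/2 + 39/128*1/4 + 77/256*1/4 = 261/1024
  d_3[2] = 1/4*1/8 + 37/256*1/8 + 39/128*1/8 + 77/256*1/4 = 333/2048
  d_3[3] = 1/4*1/8 + 37/256*1/8 + 39/128*1/2 + 77/256*3/8 = 161/512
  d_3[4] = 1/4*5/8 + 37/256*1/4 + 39/128*1/8 + 77/256*1/8 = 549/2048
d_3 = (1=261/1024, 2=333/2048, 3=161/512, 4=549/2048)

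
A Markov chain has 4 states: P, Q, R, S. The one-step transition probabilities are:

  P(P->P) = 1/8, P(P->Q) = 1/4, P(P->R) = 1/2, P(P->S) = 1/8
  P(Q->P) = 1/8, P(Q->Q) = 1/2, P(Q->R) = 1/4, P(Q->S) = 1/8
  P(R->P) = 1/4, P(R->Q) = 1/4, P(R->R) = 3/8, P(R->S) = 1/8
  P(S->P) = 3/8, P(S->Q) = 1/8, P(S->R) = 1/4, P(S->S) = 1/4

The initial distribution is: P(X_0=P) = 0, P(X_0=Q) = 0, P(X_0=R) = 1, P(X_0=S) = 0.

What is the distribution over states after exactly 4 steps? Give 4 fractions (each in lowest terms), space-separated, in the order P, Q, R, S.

Answer: 835/4096 1265/4096 1411/4096 585/4096

Derivation:
Propagating the distribution step by step (d_{t+1} = d_t * P):
d_0 = (P=0, Q=0, R=1, S=0)
  d_1[P] = 0*1/8 + 0*1/8 + 1*1/4 + 0*3/8 = 1/4
  d_1[Q] = 0*1/4 + 0*1/2 + 1*1/4 + 0*1/8 = 1/4
  d_1[R] = 0*1/2 + 0*1/4 + 1*3/8 + 0*1/4 = 3/8
  d_1[S] = 0*1/8 + 0*1/8 + 1*1/8 + 0*1/4 = 1/8
d_1 = (P=1/4, Q=1/4, R=3/8, S=1/8)
  d_2[P] = 1/4*1/8 + 1/4*1/8 + 3/8*1/4 + 1/8*3/8 = 13/64
  d_2[Q] = 1/4*1/4 + 1/4*1/2 + 3/8*1/4 + 1/8*1/8 = 19/64
  d_2[R] = 1/4*1/2 + 1/4*1/4 + 3/8*3/8 + 1/8*1/4 = 23/64
  d_2[S] = 1/4*1/8 + 1/4*1/8 + 3/8*1/8 + 1/8*1/4 = 9/64
d_2 = (P=13/64, Q=19/64, R=23/64, S=9/64)
  d_3[P] = 13/64*1/8 + 19/64*1/8 + 23/64*1/4 + 9/64*3/8 = 105/512
  d_3[Q] = 13/64*1/4 + 19/64*1/2 + 23/64*1/4 + 9/64*1/8 = 157/512
  d_3[R] = 13/64*1/2 + 19/64*1/4 + 23/64*3/8 + 9/64*1/4 = 177/512
  d_3[S] = 13/64*1/8 + 19/64*1/8 + 23/64*1/8 + 9/64*1/4 = 73/512
d_3 = (P=105/512, Q=157/512, R=177/512, S=73/512)
  d_4[P] = 105/512*1/8 + 157/512*1/8 + 177/512*1/4 + 73/512*3/8 = 835/4096
  d_4[Q] = 105/512*1/4 + 157/512*1/2 + 177/512*1/4 + 73/512*1/8 = 1265/4096
  d_4[R] = 105/512*1/2 + 157/512*1/4 + 177/512*3/8 + 73/512*1/4 = 1411/4096
  d_4[S] = 105/512*1/8 + 157/512*1/8 + 177/512*1/8 + 73/512*1/4 = 585/4096
d_4 = (P=835/4096, Q=1265/4096, R=1411/4096, S=585/4096)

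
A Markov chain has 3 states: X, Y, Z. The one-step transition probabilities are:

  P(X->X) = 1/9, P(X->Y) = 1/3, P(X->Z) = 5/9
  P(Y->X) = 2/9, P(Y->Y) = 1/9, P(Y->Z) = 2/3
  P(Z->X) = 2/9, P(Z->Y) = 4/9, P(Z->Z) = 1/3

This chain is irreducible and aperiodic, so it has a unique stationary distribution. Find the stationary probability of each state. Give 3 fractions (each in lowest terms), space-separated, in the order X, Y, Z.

Answer: 1/5 19/60 29/60

Derivation:
The stationary distribution satisfies pi = pi * P, i.e.:
  pi_X = 1/9*pi_X + 2/9*pi_Y + 2/9*pi_Z
  pi_Y = 1/3*pi_X + 1/9*pi_Y + 4/9*pi_Z
  pi_Z = 5/9*pi_X + 2/3*pi_Y + 1/3*pi_Z
with normalization: pi_X + pi_Y + pi_Z = 1.

Using the first 2 balance equations plus normalization, the linear system A*pi = b is:
  [-8/9, 2/9, 2/9] . pi = 0
  [1/3, -8/9, 4/9] . pi = 0
  [1, 1, 1] . pi = 1

Solving yields:
  pi_X = 1/5
  pi_Y = 19/60
  pi_Z = 29/60

Verification (pi * P):
  1/5*1/9 + 19/60*2/9 + 29/60*2/9 = 1/5 = pi_X  (ok)
  1/5*1/3 + 19/60*1/9 + 29/60*4/9 = 19/60 = pi_Y  (ok)
  1/5*5/9 + 19/60*2/3 + 29/60*1/3 = 29/60 = pi_Z  (ok)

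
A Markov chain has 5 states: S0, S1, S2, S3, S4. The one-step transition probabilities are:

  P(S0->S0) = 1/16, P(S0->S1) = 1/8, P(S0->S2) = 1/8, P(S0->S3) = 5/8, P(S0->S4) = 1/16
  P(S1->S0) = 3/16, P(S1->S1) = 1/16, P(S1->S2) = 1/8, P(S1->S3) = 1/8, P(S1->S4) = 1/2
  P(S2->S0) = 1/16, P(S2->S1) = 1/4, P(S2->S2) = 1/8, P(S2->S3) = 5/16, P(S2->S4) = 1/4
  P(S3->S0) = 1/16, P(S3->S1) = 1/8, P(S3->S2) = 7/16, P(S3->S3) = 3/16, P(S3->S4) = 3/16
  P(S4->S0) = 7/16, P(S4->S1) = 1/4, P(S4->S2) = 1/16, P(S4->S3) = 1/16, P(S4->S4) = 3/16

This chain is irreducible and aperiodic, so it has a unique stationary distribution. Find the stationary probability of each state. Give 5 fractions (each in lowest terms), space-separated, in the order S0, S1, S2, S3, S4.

The stationary distribution satisfies pi = pi * P, i.e.:
  pi_S0 = 1/16*pi_S0 + 3/16*pi_S1 + 1/16*pi_S2 + 1/16*pi_S3 + 7/16*pi_S4
  pi_S1 = 1/8*pi_S0 + 1/16*pi_S1 + 1/4*pi_S2 + 1/8*pi_S3 + 1/4*pi_S4
  pi_S2 = 1/8*pi_S0 + 1/8*pi_S1 + 1/8*pi_S2 + 7/16*pi_S3 + 1/16*pi_S4
  pi_S3 = 5/8*pi_S0 + 1/8*pi_S1 + 5/16*pi_S2 + 3/16*pi_S3 + 1/16*pi_S4
  pi_S4 = 1/16*pi_S0 + 1/2*pi_S1 + 1/4*pi_S2 + 3/16*pi_S3 + 3/16*pi_S4
with normalization: pi_S0 + pi_S1 + pi_S2 + pi_S3 + pi_S4 = 1.

Using the first 4 balance equations plus normalization, the linear system A*pi = b is:
  [-15/16, 3/16, 1/16, 1/16, 7/16] . pi = 0
  [1/8, -15/16, 1/4, 1/8, 1/4] . pi = 0
  [1/8, 1/8, -7/8, 7/16, 1/16] . pi = 0
  [5/8, 1/8, 5/16, -13/16, 1/16] . pi = 0
  [1, 1, 1, 1, 1] . pi = 1

Solving yields:
  pi_S0 = 8399/49509
  pi_S1 = 8257/49509
  pi_S2 = 3094/16503
  pi_S3 = 24355/99018
  pi_S4 = 22787/99018

Verification (pi * P):
  8399/49509*1/16 + 8257/49509*3/16 + 3094/16503*1/16 + 24355/99018*1/16 + 22787/99018*7/16 = 8399/49509 = pi_S0  (ok)
  8399/49509*1/8 + 8257/49509*1/16 + 3094/16503*1/4 + 24355/99018*1/8 + 22787/99018*1/4 = 8257/49509 = pi_S1  (ok)
  8399/49509*1/8 + 8257/49509*1/8 + 3094/16503*1/8 + 24355/99018*7/16 + 22787/99018*1/16 = 3094/16503 = pi_S2  (ok)
  8399/49509*5/8 + 8257/49509*1/8 + 3094/16503*5/16 + 24355/99018*3/16 + 22787/99018*1/16 = 24355/99018 = pi_S3  (ok)
  8399/49509*1/16 + 8257/49509*1/2 + 3094/16503*1/4 + 24355/99018*3/16 + 22787/99018*3/16 = 22787/99018 = pi_S4  (ok)

Answer: 8399/49509 8257/49509 3094/16503 24355/99018 22787/99018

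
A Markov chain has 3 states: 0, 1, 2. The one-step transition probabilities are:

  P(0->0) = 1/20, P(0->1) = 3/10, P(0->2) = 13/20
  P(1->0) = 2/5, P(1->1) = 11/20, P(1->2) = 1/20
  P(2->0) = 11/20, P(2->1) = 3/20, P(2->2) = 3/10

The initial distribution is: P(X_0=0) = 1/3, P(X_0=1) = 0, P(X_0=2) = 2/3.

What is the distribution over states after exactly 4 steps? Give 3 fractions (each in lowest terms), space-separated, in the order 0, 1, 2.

Propagating the distribution step by step (d_{t+1} = d_t * P):
d_0 = (0=1/3, 1=0, 2=2/3)
  d_1[0] = 1/3*1/20 + 0*2/5 + 2/3*11/20 = 23/60
  d_1[1] = 1/3*3/10 + 0*11/20 + 2/3*3/20 = 1/5
  d_1[2] = 1/3*13/20 + 0*1/20 + 2/3*3/10 = 5/12
d_1 = (0=23/60, 1=1/5, 2=5/12)
  d_2[0] = 23/60*1/20 + 1/5*2/5 + 5/12*11/20 = 197/600
  d_2[1] = 23/60*3/10 + 1/5*11/20 + 5/12*3/20 = 23/80
  d_2[2] = 23/60*13/20 + 1/5*1/20 + 5/12*3/10 = 461/1200
d_2 = (0=197/600, 1=23/80, 2=461/1200)
  d_3[0] = 197/600*1/20 + 23/80*2/5 + 461/1200*11/20 = 329/960
  d_3[1] = 197/600*3/10 + 23/80*11/20 + 461/1200*3/20 = 1257/4000
  d_3[2] = 197/600*13/20 + 23/80*1/20 + 461/1200*3/10 = 8233/24000
d_3 = (0=329/960, 1=1257/4000, 2=8233/24000)
  d_4[0] = 329/960*1/20 + 1257/4000*2/5 + 8233/24000*11/20 = 39781/120000
  d_4[1] = 329/960*3/10 + 1257/4000*11/20 + 8233/24000*3/20 = 52337/160000
  d_4[2] = 329/960*13/20 + 1257/4000*1/20 + 8233/24000*3/10 = 32773/96000
d_4 = (0=39781/120000, 1=52337/160000, 2=32773/96000)

Answer: 39781/120000 52337/160000 32773/96000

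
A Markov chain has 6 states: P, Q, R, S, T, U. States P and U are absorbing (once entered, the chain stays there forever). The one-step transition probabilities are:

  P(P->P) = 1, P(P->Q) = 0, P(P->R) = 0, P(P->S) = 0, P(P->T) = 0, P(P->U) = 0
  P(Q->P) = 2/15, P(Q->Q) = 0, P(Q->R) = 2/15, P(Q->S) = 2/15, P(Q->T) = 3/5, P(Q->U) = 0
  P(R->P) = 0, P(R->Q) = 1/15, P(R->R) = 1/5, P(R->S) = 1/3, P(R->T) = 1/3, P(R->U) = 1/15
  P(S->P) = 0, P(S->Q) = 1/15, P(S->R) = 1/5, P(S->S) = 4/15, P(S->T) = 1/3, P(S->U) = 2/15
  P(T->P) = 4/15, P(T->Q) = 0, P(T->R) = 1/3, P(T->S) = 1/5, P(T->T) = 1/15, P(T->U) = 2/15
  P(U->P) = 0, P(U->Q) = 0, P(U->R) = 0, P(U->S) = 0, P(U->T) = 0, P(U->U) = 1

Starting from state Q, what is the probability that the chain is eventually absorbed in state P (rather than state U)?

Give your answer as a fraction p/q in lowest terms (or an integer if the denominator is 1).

Answer: 3739/6601

Derivation:
Let a_i = P(absorbed in P | start in state i).
Boundary conditions: a_P = 1, a_U = 0.
For each transient state i, a_i = sum_j P(i->j) * a_j:
  a_Q = 2/15*a_P + 0*a_Q + 2/15*a_R + 2/15*a_S + 3/5*a_T + 0*a_U
  a_R = 0*a_P + 1/15*a_Q + 1/5*a_R + 1/3*a_S + 1/3*a_T + 1/15*a_U
  a_S = 0*a_P + 1/15*a_Q + 1/5*a_R + 4/15*a_S + 1/3*a_T + 2/15*a_U
  a_T = 4/15*a_P + 0*a_Q + 1/3*a_R + 1/5*a_S + 1/15*a_T + 2/15*a_U

Substituting a_P = 1 and a_U = 0, rearrange to (I - Q) a = r where r[i] = P(i -> P):
  [1, -2/15, -2/15, -3/5] . (a_Q, a_R, a_S, a_T) = 2/15
  [-1/15, 4/5, -1/3, -1/3] . (a_Q, a_R, a_S, a_T) = 0
  [-1/15, -1/5, 11/15, -1/3] . (a_Q, a_R, a_S, a_T) = 0
  [0, -1/3, -1/5, 14/15] . (a_Q, a_R, a_S, a_T) = 4/15

Solving yields:
  a_Q = 3739/6601
  a_R = 416/943
  a_S = 390/943
  a_T = 3511/6601

Starting state is Q, so the absorption probability is a_Q = 3739/6601.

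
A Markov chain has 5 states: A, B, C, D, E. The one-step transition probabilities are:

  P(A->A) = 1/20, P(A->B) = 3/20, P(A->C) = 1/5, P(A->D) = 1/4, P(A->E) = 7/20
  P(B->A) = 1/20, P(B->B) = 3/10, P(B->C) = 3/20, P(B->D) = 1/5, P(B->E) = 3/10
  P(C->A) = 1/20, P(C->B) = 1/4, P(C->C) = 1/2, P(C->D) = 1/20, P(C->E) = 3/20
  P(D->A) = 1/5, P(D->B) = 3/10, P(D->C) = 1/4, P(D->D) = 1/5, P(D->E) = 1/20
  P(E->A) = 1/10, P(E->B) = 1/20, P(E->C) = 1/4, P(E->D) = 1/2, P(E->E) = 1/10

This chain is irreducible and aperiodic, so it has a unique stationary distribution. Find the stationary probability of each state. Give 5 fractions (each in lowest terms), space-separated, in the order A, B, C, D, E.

Answer: 12379/136950 15644/68475 13551/45650 580/2739 2363/13695

Derivation:
The stationary distribution satisfies pi = pi * P, i.e.:
  pi_A = 1/20*pi_A + 1/20*pi_B + 1/20*pi_C + 1/5*pi_D + 1/10*pi_E
  pi_B = 3/20*pi_A + 3/10*pi_B + 1/4*pi_C + 3/10*pi_D + 1/20*pi_E
  pi_C = 1/5*pi_A + 3/20*pi_B + 1/2*pi_C + 1/4*pi_D + 1/4*pi_E
  pi_D = 1/4*pi_A + 1/5*pi_B + 1/20*pi_C + 1/5*pi_D + 1/2*pi_E
  pi_E = 7/20*pi_A + 3/10*pi_B + 3/20*pi_C + 1/20*pi_D + 1/10*pi_E
with normalization: pi_A + pi_B + pi_C + pi_D + pi_E = 1.

Using the first 4 balance equations plus normalization, the linear system A*pi = b is:
  [-19/20, 1/20, 1/20, 1/5, 1/10] . pi = 0
  [3/20, -7/10, 1/4, 3/10, 1/20] . pi = 0
  [1/5, 3/20, -1/2, 1/4, 1/4] . pi = 0
  [1/4, 1/5, 1/20, -4/5, 1/2] . pi = 0
  [1, 1, 1, 1, 1] . pi = 1

Solving yields:
  pi_A = 12379/136950
  pi_B = 15644/68475
  pi_C = 13551/45650
  pi_D = 580/2739
  pi_E = 2363/13695

Verification (pi * P):
  12379/136950*1/20 + 15644/68475*1/20 + 13551/45650*1/20 + 580/2739*1/5 + 2363/13695*1/10 = 12379/136950 = pi_A  (ok)
  12379/136950*3/20 + 15644/68475*3/10 + 13551/45650*1/4 + 580/2739*3/10 + 2363/13695*1/20 = 15644/68475 = pi_B  (ok)
  12379/136950*1/5 + 15644/68475*3/20 + 13551/45650*1/2 + 580/2739*1/4 + 2363/13695*1/4 = 13551/45650 = pi_C  (ok)
  12379/136950*1/4 + 15644/68475*1/5 + 13551/45650*1/20 + 580/2739*1/5 + 2363/13695*1/2 = 580/2739 = pi_D  (ok)
  12379/136950*7/20 + 15644/68475*3/10 + 13551/45650*3/20 + 580/2739*1/20 + 2363/13695*1/10 = 2363/13695 = pi_E  (ok)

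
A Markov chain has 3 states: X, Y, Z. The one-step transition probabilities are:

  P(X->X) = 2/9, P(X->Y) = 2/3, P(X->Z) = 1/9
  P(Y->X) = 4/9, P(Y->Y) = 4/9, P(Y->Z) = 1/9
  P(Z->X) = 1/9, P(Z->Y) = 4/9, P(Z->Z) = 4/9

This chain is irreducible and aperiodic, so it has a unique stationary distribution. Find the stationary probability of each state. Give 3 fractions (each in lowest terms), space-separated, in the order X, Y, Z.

Answer: 7/22 17/33 1/6

Derivation:
The stationary distribution satisfies pi = pi * P, i.e.:
  pi_X = 2/9*pi_X + 4/9*pi_Y + 1/9*pi_Z
  pi_Y = 2/3*pi_X + 4/9*pi_Y + 4/9*pi_Z
  pi_Z = 1/9*pi_X + 1/9*pi_Y + 4/9*pi_Z
with normalization: pi_X + pi_Y + pi_Z = 1.

Using the first 2 balance equations plus normalization, the linear system A*pi = b is:
  [-7/9, 4/9, 1/9] . pi = 0
  [2/3, -5/9, 4/9] . pi = 0
  [1, 1, 1] . pi = 1

Solving yields:
  pi_X = 7/22
  pi_Y = 17/33
  pi_Z = 1/6

Verification (pi * P):
  7/22*2/9 + 17/33*4/9 + 1/6*1/9 = 7/22 = pi_X  (ok)
  7/22*2/3 + 17/33*4/9 + 1/6*4/9 = 17/33 = pi_Y  (ok)
  7/22*1/9 + 17/33*1/9 + 1/6*4/9 = 1/6 = pi_Z  (ok)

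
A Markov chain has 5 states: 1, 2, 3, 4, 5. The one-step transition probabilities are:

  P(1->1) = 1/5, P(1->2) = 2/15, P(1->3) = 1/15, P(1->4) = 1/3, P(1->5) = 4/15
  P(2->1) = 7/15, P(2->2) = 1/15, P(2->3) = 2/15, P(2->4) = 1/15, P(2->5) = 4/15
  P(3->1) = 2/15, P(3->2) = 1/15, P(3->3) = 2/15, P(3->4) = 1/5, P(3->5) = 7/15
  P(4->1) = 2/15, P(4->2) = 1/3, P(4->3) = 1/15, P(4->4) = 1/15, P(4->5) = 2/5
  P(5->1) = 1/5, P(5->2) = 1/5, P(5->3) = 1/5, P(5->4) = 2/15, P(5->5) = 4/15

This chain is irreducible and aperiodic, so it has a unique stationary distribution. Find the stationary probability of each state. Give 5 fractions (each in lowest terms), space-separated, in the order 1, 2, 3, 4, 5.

Answer: 4982/22129 3707/22129 2839/22129 3646/22129 6955/22129

Derivation:
The stationary distribution satisfies pi = pi * P, i.e.:
  pi_1 = 1/5*pi_1 + 7/15*pi_2 + 2/15*pi_3 + 2/15*pi_4 + 1/5*pi_5
  pi_2 = 2/15*pi_1 + 1/15*pi_2 + 1/15*pi_3 + 1/3*pi_4 + 1/5*pi_5
  pi_3 = 1/15*pi_1 + 2/15*pi_2 + 2/15*pi_3 + 1/15*pi_4 + 1/5*pi_5
  pi_4 = 1/3*pi_1 + 1/15*pi_2 + 1/5*pi_3 + 1/15*pi_4 + 2/15*pi_5
  pi_5 = 4/15*pi_1 + 4/15*pi_2 + 7/15*pi_3 + 2/5*pi_4 + 4/15*pi_5
with normalization: pi_1 + pi_2 + pi_3 + pi_4 + pi_5 = 1.

Using the first 4 balance equations plus normalization, the linear system A*pi = b is:
  [-4/5, 7/15, 2/15, 2/15, 1/5] . pi = 0
  [2/15, -14/15, 1/15, 1/3, 1/5] . pi = 0
  [1/15, 2/15, -13/15, 1/15, 1/5] . pi = 0
  [1/3, 1/15, 1/5, -14/15, 2/15] . pi = 0
  [1, 1, 1, 1, 1] . pi = 1

Solving yields:
  pi_1 = 4982/22129
  pi_2 = 3707/22129
  pi_3 = 2839/22129
  pi_4 = 3646/22129
  pi_5 = 6955/22129

Verification (pi * P):
  4982/22129*1/5 + 3707/22129*7/15 + 2839/22129*2/15 + 3646/22129*2/15 + 6955/22129*1/5 = 4982/22129 = pi_1  (ok)
  4982/22129*2/15 + 3707/22129*1/15 + 2839/22129*1/15 + 3646/22129*1/3 + 6955/22129*1/5 = 3707/22129 = pi_2  (ok)
  4982/22129*1/15 + 3707/22129*2/15 + 2839/22129*2/15 + 3646/22129*1/15 + 6955/22129*1/5 = 2839/22129 = pi_3  (ok)
  4982/22129*1/3 + 3707/22129*1/15 + 2839/22129*1/5 + 3646/22129*1/15 + 6955/22129*2/15 = 3646/22129 = pi_4  (ok)
  4982/22129*4/15 + 3707/22129*4/15 + 2839/22129*7/15 + 3646/22129*2/5 + 6955/22129*4/15 = 6955/22129 = pi_5  (ok)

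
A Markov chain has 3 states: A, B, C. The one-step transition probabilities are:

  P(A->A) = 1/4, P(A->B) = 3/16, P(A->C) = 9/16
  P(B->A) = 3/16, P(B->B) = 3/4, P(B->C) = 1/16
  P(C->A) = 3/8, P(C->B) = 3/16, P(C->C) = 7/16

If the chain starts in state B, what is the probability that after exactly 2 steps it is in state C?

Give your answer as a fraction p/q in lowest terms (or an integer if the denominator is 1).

Computing P^2 by repeated multiplication:
P^1 =
  A: [1/4, 3/16, 9/16]
  B: [3/16, 3/4, 1/16]
  C: [3/8, 3/16, 7/16]
P^2 =
  A: [79/256, 75/256, 51/128]
  B: [27/128, 39/64, 23/128]
  C: [75/256, 75/256, 53/128]

(P^2)[B -> C] = 23/128

Answer: 23/128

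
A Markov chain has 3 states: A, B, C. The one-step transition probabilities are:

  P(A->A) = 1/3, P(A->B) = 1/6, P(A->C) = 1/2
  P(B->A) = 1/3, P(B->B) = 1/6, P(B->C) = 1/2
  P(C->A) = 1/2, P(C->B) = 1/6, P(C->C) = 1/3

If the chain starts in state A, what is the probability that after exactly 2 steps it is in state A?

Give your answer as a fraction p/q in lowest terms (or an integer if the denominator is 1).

Computing P^2 by repeated multiplication:
P^1 =
  A: [1/3, 1/6, 1/2]
  B: [1/3, 1/6, 1/2]
  C: [1/2, 1/6, 1/3]
P^2 =
  A: [5/12, 1/6, 5/12]
  B: [5/12, 1/6, 5/12]
  C: [7/18, 1/6, 4/9]

(P^2)[A -> A] = 5/12

Answer: 5/12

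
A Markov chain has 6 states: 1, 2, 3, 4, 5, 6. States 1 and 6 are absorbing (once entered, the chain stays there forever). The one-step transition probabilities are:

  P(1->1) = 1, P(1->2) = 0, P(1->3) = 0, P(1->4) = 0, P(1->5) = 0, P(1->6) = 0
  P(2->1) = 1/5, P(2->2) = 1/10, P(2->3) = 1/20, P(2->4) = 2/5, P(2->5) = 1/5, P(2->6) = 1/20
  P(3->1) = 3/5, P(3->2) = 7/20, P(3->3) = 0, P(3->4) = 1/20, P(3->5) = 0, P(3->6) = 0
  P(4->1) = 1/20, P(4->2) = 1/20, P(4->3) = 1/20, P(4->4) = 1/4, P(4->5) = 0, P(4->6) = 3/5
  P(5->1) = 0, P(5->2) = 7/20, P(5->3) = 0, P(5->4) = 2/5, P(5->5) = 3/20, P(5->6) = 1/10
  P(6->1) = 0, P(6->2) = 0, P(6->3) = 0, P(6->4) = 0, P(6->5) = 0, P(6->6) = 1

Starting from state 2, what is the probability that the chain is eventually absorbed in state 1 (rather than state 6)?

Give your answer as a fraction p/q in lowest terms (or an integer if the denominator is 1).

Answer: 28785/76784

Derivation:
Let a_i = P(absorbed in 1 | start in state i).
Boundary conditions: a_1 = 1, a_6 = 0.
For each transient state i, a_i = sum_j P(i->j) * a_j:
  a_2 = 1/5*a_1 + 1/10*a_2 + 1/20*a_3 + 2/5*a_4 + 1/5*a_5 + 1/20*a_6
  a_3 = 3/5*a_1 + 7/20*a_2 + 0*a_3 + 1/20*a_4 + 0*a_5 + 0*a_6
  a_4 = 1/20*a_1 + 1/20*a_2 + 1/20*a_3 + 1/4*a_4 + 0*a_5 + 3/5*a_6
  a_5 = 0*a_1 + 7/20*a_2 + 0*a_3 + 2/5*a_4 + 3/20*a_5 + 1/10*a_6

Substituting a_1 = 1 and a_6 = 0, rearrange to (I - Q) a = r where r[i] = P(i -> 1):
  [9/10, -1/20, -2/5, -1/5] . (a_2, a_3, a_4, a_5) = 1/5
  [-7/20, 1, -1/20, 0] . (a_2, a_3, a_4, a_5) = 3/5
  [-1/20, -1/20, 3/4, 0] . (a_2, a_3, a_4, a_5) = 1/20
  [-7/20, 0, -2/5, 17/20] . (a_2, a_3, a_4, a_5) = 0

Solving yields:
  a_2 = 28785/76784
  a_3 = 28343/38392
  a_4 = 10817/76784
  a_5 = 16943/76784

Starting state is 2, so the absorption probability is a_2 = 28785/76784.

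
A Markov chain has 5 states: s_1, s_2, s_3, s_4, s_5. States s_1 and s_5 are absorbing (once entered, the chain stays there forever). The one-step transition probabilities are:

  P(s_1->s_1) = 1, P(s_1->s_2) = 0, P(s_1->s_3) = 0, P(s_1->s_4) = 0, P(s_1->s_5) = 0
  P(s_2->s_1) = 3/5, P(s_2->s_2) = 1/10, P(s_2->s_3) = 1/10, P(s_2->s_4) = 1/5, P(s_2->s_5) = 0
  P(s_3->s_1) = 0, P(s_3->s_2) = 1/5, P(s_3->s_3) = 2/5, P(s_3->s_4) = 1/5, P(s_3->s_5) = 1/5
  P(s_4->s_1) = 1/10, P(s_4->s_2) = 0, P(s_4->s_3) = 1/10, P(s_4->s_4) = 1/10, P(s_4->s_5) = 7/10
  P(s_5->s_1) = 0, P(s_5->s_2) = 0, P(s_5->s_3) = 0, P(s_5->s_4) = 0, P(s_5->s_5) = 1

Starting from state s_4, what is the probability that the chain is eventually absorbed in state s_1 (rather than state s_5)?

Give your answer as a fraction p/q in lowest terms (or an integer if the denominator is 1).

Let a_i = P(absorbed in s_1 | start in state i).
Boundary conditions: a_s_1 = 1, a_s_5 = 0.
For each transient state i, a_i = sum_j P(i->j) * a_j:
  a_s_2 = 3/5*a_s_1 + 1/10*a_s_2 + 1/10*a_s_3 + 1/5*a_s_4 + 0*a_s_5
  a_s_3 = 0*a_s_1 + 1/5*a_s_2 + 2/5*a_s_3 + 1/5*a_s_4 + 1/5*a_s_5
  a_s_4 = 1/10*a_s_1 + 0*a_s_2 + 1/10*a_s_3 + 1/10*a_s_4 + 7/10*a_s_5

Substituting a_s_1 = 1 and a_s_5 = 0, rearrange to (I - Q) a = r where r[i] = P(i -> s_1):
  [9/10, -1/10, -1/5] . (a_s_2, a_s_3, a_s_4) = 3/5
  [-1/5, 3/5, -1/5] . (a_s_2, a_s_3, a_s_4) = 0
  [0, -1/10, 9/10] . (a_s_2, a_s_3, a_s_4) = 1/10

Solving yields:
  a_s_2 = 163/223
  a_s_3 = 65/223
  a_s_4 = 32/223

Starting state is s_4, so the absorption probability is a_s_4 = 32/223.

Answer: 32/223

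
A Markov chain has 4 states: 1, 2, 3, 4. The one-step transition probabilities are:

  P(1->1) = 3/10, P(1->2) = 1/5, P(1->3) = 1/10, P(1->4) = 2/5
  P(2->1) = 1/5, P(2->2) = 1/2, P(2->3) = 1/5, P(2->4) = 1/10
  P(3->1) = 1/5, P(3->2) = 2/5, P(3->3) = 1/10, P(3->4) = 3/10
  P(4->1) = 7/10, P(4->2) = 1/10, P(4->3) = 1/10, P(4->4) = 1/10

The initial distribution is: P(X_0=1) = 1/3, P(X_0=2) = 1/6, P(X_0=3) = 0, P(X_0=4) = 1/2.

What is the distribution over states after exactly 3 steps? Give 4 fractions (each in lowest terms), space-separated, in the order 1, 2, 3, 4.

Answer: 369/1000 1657/6000 379/3000 457/2000

Derivation:
Propagating the distribution step by step (d_{t+1} = d_t * P):
d_0 = (1=1/3, 2=1/6, 3=0, 4=1/2)
  d_1[1] = 1/3*3/10 + 1/6*1/5 + 0*1/5 + 1/2*7/10 = 29/60
  d_1[2] = 1/3*1/5 + 1/6*1/2 + 0*2/5 + 1/2*1/10 = 1/5
  d_1[3] = 1/3*1/10 + 1/6*1/5 + 0*1/10 + 1/2*1/10 = 7/60
  d_1[4] = 1/3*2/5 + 1/6*1/10 + 0*3/10 + 1/2*1/10 = 1/5
d_1 = (1=29/60, 2=1/5, 3=7/60, 4=1/5)
  d_2[1] = 29/60*3/10 + 1/5*1/5 + 7/60*1/5 + 1/5*7/10 = 209/600
  d_2[2] = 29/60*1/5 + 1/5*1/2 + 7/60*2/5 + 1/5*1/10 = 79/300
  d_2[3] = 29/60*1/10 + 1/5*1/5 + 7/60*1/10 + 1/5*1/10 = 3/25
  d_2[4] = 29/60*2/5 + 1/5*1/10 + 7/60*3/10 + 1/5*1/10 = 161/600
d_2 = (1=209/600, 2=79/300, 3=3/25, 4=161/600)
  d_3[1] = 209/600*3/10 + 79/300*1/5 + 3/25*1/5 + 161/600*7/10 = 369/1000
  d_3[2] = 209/600*1/5 + 79/300*1/2 + 3/25*2/5 + 161/600*1/10 = 1657/6000
  d_3[3] = 209/600*1/10 + 79/300*1/5 + 3/25*1/10 + 161/600*1/10 = 379/3000
  d_3[4] = 209/600*2/5 + 79/300*1/10 + 3/25*3/10 + 161/600*1/10 = 457/2000
d_3 = (1=369/1000, 2=1657/6000, 3=379/3000, 4=457/2000)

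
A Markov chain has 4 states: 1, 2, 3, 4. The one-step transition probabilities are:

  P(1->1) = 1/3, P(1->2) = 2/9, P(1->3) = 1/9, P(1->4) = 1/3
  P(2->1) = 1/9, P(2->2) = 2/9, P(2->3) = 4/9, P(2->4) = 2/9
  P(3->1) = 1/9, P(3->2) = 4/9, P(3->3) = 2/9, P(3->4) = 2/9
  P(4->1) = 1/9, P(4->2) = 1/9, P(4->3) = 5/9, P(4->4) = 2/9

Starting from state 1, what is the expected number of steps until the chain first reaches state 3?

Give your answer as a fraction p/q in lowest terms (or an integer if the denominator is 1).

Answer: 267/80

Derivation:
Let h_i = expected steps to first reach 3 from state i.
Boundary: h_3 = 0.
First-step equations for the other states:
  h_1 = 1 + 1/3*h_1 + 2/9*h_2 + 1/9*h_3 + 1/3*h_4
  h_2 = 1 + 1/9*h_1 + 2/9*h_2 + 4/9*h_3 + 2/9*h_4
  h_4 = 1 + 1/9*h_1 + 1/9*h_2 + 5/9*h_3 + 2/9*h_4

Substituting h_3 = 0 and rearranging gives the linear system (I - Q) h = 1:
  [2/3, -2/9, -1/3] . (h_1, h_2, h_4) = 1
  [-1/9, 7/9, -2/9] . (h_1, h_2, h_4) = 1
  [-1/9, -1/9, 7/9] . (h_1, h_2, h_4) = 1

Solving yields:
  h_1 = 267/80
  h_2 = 189/80
  h_4 = 21/10

Starting state is 1, so the expected hitting time is h_1 = 267/80.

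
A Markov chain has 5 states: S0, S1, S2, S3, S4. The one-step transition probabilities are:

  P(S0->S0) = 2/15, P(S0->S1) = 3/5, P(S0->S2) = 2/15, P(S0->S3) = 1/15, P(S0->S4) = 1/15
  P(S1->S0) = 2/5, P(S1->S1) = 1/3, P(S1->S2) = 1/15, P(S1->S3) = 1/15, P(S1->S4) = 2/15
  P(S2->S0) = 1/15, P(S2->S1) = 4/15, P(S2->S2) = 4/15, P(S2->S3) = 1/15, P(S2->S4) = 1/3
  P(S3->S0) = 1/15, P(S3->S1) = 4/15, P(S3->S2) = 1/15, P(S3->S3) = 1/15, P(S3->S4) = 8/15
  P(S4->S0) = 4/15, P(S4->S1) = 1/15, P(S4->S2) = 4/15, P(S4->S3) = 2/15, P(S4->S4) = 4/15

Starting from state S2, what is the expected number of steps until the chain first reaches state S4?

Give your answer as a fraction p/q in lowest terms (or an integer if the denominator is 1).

Answer: 12825/2851

Derivation:
Let h_i = expected steps to first reach S4 from state i.
Boundary: h_S4 = 0.
First-step equations for the other states:
  h_S0 = 1 + 2/15*h_S0 + 3/5*h_S1 + 2/15*h_S2 + 1/15*h_S3 + 1/15*h_S4
  h_S1 = 1 + 2/5*h_S0 + 1/3*h_S1 + 1/15*h_S2 + 1/15*h_S3 + 2/15*h_S4
  h_S2 = 1 + 1/15*h_S0 + 4/15*h_S1 + 4/15*h_S2 + 1/15*h_S3 + 1/3*h_S4
  h_S3 = 1 + 1/15*h_S0 + 4/15*h_S1 + 1/15*h_S2 + 1/15*h_S3 + 8/15*h_S4

Substituting h_S4 = 0 and rearranging gives the linear system (I - Q) h = 1:
  [13/15, -3/5, -2/15, -1/15] . (h_S0, h_S1, h_S2, h_S3) = 1
  [-2/5, 2/3, -1/15, -1/15] . (h_S0, h_S1, h_S2, h_S3) = 1
  [-1/15, -4/15, 11/15, -1/15] . (h_S0, h_S1, h_S2, h_S3) = 1
  [-1/15, -4/15, -1/15, 14/15] . (h_S0, h_S1, h_S2, h_S3) = 1

Solving yields:
  h_S0 = 18150/2851
  h_S1 = 17475/2851
  h_S2 = 12825/2851
  h_S3 = 10260/2851

Starting state is S2, so the expected hitting time is h_S2 = 12825/2851.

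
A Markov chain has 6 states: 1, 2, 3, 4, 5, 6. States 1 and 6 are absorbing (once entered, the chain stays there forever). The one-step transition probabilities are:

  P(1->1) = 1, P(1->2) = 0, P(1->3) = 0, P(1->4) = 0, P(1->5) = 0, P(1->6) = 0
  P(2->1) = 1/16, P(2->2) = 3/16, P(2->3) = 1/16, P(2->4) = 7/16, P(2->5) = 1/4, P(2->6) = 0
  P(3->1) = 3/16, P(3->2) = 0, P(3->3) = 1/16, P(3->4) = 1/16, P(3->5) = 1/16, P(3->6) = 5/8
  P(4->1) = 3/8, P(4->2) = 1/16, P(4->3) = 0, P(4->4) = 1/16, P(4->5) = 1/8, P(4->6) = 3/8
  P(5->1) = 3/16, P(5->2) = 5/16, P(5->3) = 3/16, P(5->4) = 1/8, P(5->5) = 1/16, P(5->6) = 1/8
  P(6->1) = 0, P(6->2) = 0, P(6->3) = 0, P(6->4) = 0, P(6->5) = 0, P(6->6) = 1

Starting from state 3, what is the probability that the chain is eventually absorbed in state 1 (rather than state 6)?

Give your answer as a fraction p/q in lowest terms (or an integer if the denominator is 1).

Let a_i = P(absorbed in 1 | start in state i).
Boundary conditions: a_1 = 1, a_6 = 0.
For each transient state i, a_i = sum_j P(i->j) * a_j:
  a_2 = 1/16*a_1 + 3/16*a_2 + 1/16*a_3 + 7/16*a_4 + 1/4*a_5 + 0*a_6
  a_3 = 3/16*a_1 + 0*a_2 + 1/16*a_3 + 1/16*a_4 + 1/16*a_5 + 5/8*a_6
  a_4 = 3/8*a_1 + 1/16*a_2 + 0*a_3 + 1/16*a_4 + 1/8*a_5 + 3/8*a_6
  a_5 = 3/16*a_1 + 5/16*a_2 + 3/16*a_3 + 1/8*a_4 + 1/16*a_5 + 1/8*a_6

Substituting a_1 = 1 and a_6 = 0, rearrange to (I - Q) a = r where r[i] = P(i -> 1):
  [13/16, -1/16, -7/16, -1/4] . (a_2, a_3, a_4, a_5) = 1/16
  [0, 15/16, -1/16, -1/16] . (a_2, a_3, a_4, a_5) = 3/16
  [-1/16, 0, 15/16, -1/8] . (a_2, a_3, a_4, a_5) = 3/8
  [-5/16, -3/16, -1/8, 15/16] . (a_2, a_3, a_4, a_5) = 3/16

Solving yields:
  a_2 = 3032/5849
  a_3 = 1557/5849
  a_4 = 2926/5849
  a_5 = 2882/5849

Starting state is 3, so the absorption probability is a_3 = 1557/5849.

Answer: 1557/5849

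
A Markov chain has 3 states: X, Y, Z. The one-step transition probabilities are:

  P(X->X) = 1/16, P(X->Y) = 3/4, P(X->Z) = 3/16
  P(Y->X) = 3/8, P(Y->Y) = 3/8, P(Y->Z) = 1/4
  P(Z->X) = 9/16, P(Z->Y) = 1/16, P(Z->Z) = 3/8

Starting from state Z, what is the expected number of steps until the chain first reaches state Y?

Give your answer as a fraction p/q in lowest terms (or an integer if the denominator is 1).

Let h_i = expected steps to first reach Y from state i.
Boundary: h_Y = 0.
First-step equations for the other states:
  h_X = 1 + 1/16*h_X + 3/4*h_Y + 3/16*h_Z
  h_Z = 1 + 9/16*h_X + 1/16*h_Y + 3/8*h_Z

Substituting h_Y = 0 and rearranging gives the linear system (I - Q) h = 1:
  [15/16, -3/16] . (h_X, h_Z) = 1
  [-9/16, 5/8] . (h_X, h_Z) = 1

Solving yields:
  h_X = 208/123
  h_Z = 128/41

Starting state is Z, so the expected hitting time is h_Z = 128/41.

Answer: 128/41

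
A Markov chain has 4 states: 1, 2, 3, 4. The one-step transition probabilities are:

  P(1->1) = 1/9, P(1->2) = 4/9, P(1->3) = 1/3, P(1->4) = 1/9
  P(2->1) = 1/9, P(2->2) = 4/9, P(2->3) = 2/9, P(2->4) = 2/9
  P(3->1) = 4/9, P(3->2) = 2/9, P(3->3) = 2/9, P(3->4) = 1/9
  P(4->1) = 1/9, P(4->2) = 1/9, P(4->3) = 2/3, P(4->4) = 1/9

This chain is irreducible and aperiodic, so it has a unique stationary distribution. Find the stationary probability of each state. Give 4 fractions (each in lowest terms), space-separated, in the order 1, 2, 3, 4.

Answer: 89/414 15/46 43/138 61/414

Derivation:
The stationary distribution satisfies pi = pi * P, i.e.:
  pi_1 = 1/9*pi_1 + 1/9*pi_2 + 4/9*pi_3 + 1/9*pi_4
  pi_2 = 4/9*pi_1 + 4/9*pi_2 + 2/9*pi_3 + 1/9*pi_4
  pi_3 = 1/3*pi_1 + 2/9*pi_2 + 2/9*pi_3 + 2/3*pi_4
  pi_4 = 1/9*pi_1 + 2/9*pi_2 + 1/9*pi_3 + 1/9*pi_4
with normalization: pi_1 + pi_2 + pi_3 + pi_4 = 1.

Using the first 3 balance equations plus normalization, the linear system A*pi = b is:
  [-8/9, 1/9, 4/9, 1/9] . pi = 0
  [4/9, -5/9, 2/9, 1/9] . pi = 0
  [1/3, 2/9, -7/9, 2/3] . pi = 0
  [1, 1, 1, 1] . pi = 1

Solving yields:
  pi_1 = 89/414
  pi_2 = 15/46
  pi_3 = 43/138
  pi_4 = 61/414

Verification (pi * P):
  89/414*1/9 + 15/46*1/9 + 43/138*4/9 + 61/414*1/9 = 89/414 = pi_1  (ok)
  89/414*4/9 + 15/46*4/9 + 43/138*2/9 + 61/414*1/9 = 15/46 = pi_2  (ok)
  89/414*1/3 + 15/46*2/9 + 43/138*2/9 + 61/414*2/3 = 43/138 = pi_3  (ok)
  89/414*1/9 + 15/46*2/9 + 43/138*1/9 + 61/414*1/9 = 61/414 = pi_4  (ok)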